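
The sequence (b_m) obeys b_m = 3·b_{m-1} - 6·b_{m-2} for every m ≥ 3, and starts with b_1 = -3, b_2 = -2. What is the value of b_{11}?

25272

Compute successive terms:
b_3 = 12  b_4 = 48  b_5 = 72  b_6 = -72  b_7 = -648  b_8 = -1512  b_9 = -648  b_{10} = 7128  b_{11} = 25272.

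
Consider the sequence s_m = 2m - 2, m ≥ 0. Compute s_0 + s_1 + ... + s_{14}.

Over m = 0..14: Σm = 105.
Total = (2)·105 + (-2)·15 = 180.

180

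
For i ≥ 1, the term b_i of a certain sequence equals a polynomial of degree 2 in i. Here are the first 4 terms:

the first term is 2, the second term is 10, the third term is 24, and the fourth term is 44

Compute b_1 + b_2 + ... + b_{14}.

1st diffs: 8, 14, 20.
2nd diffs: 6, 6 (constant).
Newton forward-difference form: b_i = 2 + 8·C(i-1,1) + 6·C(i-1,2).
Continuing: …, 70, 102, 140, 184, …, b_{14} = 574.
Summing i = 1..14 (14 terms) gives 2940.

2940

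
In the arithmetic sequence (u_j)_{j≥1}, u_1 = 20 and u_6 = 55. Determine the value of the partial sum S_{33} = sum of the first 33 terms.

4356

Common difference d = (55 - 20) / (6 - 1) = 7.
u_j = 20 + (j - 1)·7.
u_{33} = 244; S = 33·(20 + 244)/2 = 4356.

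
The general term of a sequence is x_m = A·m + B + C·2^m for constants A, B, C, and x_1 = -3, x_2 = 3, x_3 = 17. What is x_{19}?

2097105

Plug in m = 1, 2, 3: A + B + 2C = -3; 2A + B + 4C = 3; 3A + B + 8C = 17.
Subtracting the first from the second: A + 2C = 6.
Subtracting the second from the third: A + 4C = 14.
Solving: C = 4, A = -2, then B = -9.
Hence x_{19} = -2·19 + (-9) + 4·524288 = 2097105.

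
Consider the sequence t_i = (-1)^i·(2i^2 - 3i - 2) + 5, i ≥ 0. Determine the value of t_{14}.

(-1)^14 = 1; 2i^2 - 3i - 2 at i=14 is 348; so t_{14} = 353.

353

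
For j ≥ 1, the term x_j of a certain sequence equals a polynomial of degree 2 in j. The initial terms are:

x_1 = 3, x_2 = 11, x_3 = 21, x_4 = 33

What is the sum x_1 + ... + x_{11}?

1st diffs: 8, 10, 12.
2nd diffs: 2, 2 (constant).
Newton forward-difference form: x_j = 3 + 8·C(j-1,1) + 2·C(j-1,2).
Continuing: …, 47, 63, 81, 101, …, x_{11} = 173.
Summing j = 1..11 (11 terms) gives 803.

803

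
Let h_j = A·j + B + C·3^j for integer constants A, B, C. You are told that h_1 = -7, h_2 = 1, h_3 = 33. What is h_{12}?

1062825

Write the equations: A + B + 3C = -7; 2A + B + 9C = 1; 3A + B + 27C = 33.
Subtracting the first from the second: A + 6C = 8.
Subtracting the second from the third: A + 18C = 32.
Solving: C = 2, A = -4, then B = -9.
So h_j = -4·j + (-9) + 2·3^j; at j=12 this is 1062825.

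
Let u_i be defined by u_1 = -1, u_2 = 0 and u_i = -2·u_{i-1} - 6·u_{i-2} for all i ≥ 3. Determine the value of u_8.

-336

Step forward from the initial values:
u_3 = 6; u_4 = -12; u_5 = -12; u_6 = 96; u_7 = -120; u_8 = -336.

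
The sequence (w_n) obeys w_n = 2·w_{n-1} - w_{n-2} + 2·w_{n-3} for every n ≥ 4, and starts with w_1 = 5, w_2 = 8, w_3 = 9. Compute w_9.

719

w_4 = 20; w_5 = 47; w_6 = 92; w_7 = 177; w_8 = 356; w_9 = 719.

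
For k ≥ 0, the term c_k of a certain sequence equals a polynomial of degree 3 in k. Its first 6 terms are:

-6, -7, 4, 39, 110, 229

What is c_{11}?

2623

1st diffs: -1, 11, 35, 71, 119.
2nd diffs: 12, 24, 36, 48.
3rd diffs: 12, 12, 12 (constant).
So c_k = 2k^3 - 3k - 6.
Evaluating at k = 11 gives c_{11} = 2623.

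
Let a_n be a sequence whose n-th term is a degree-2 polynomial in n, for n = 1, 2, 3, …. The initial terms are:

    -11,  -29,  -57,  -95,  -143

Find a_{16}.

1st diffs: -18, -28, -38, -48.
2nd diffs: -10, -10, -10 (constant).
Newton forward-difference form: a_n = -11 + (-18)·C(n-1,1) + (-10)·C(n-1,2).
At n = 16: n-1 = 15, so a_{16} = -11 - 270 - 1050 = -1331.

-1331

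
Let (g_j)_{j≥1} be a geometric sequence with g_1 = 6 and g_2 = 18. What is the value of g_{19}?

Common ratio r = 3.
g_j = 6·3^(j-1).
g_{19} = 6·3^18 = 2324522934.

2324522934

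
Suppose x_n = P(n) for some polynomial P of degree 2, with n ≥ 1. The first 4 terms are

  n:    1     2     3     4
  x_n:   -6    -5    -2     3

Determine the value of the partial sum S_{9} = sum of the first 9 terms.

150

1st diffs: 1, 3, 5.
2nd diffs: 2, 2 (constant).
So x_n = n^2 - 2n - 5.
Continuing: …, 10, 19, 30, 43, …, x_9 = 58.
Summing n = 1..9 (9 terms) gives 150.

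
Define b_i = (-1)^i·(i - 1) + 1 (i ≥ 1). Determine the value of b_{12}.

12

(-1)^12 = 1; i - 1 at i=12 is 11; so b_{12} = 12.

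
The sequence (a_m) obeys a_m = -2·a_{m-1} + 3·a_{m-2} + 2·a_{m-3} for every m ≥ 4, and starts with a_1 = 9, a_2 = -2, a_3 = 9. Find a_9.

1771

a_4 = -6; a_5 = 35; a_6 = -70; a_7 = 233; a_8 = -606; a_9 = 1771.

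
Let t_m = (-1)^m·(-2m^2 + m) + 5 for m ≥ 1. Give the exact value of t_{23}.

(-1)^23 = -1; -2m^2 + m at m=23 is -1035; so t_{23} = 1040.

1040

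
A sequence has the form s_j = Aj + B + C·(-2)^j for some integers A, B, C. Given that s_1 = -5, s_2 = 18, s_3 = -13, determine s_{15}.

-98233

The three given values yield: A + B - 2C = -5; 2A + B + 4C = 18; 3A + B - 8C = -13.
Subtracting the first from the second: A + 6C = 23.
Subtracting the second from the third: A - 12C = -31.
Solving: C = 3, A = 5, then B = -4.
Hence s_{15} = 5·15 + (-4) + 3·(-32768) = -98233.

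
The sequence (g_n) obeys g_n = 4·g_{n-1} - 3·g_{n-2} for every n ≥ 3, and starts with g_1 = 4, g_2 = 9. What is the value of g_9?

g_3 = 24; g_4 = 69; g_5 = 204; g_6 = 609; g_7 = 1824; g_8 = 5469; g_9 = 16404.
(Characteristic roots are 3 and 1.)

16404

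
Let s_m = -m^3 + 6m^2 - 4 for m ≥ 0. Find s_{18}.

s_{18} = -1·18^3 + 6·18^2 - 4 = -3892.

-3892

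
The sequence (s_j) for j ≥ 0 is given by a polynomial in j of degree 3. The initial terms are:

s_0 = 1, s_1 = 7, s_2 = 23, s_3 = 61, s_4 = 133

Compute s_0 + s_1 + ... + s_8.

1st diffs: 6, 16, 38, 72.
2nd diffs: 10, 22, 34.
3rd diffs: 12, 12 (constant).
So s_j = 2j^3 - j^2 + 5j + 1.
Continuing: 251, 427, 673, 1001.
Summing j = 0..8 (9 terms) gives 2577.

2577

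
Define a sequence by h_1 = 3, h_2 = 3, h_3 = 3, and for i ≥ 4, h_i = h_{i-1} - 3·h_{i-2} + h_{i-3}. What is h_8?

Compute successive terms:
h_4 = -3;  h_5 = -9;  h_6 = 3;  h_7 = 27;  h_8 = 9.

9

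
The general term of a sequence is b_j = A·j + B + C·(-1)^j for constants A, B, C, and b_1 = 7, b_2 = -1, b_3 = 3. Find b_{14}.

-25

Plug in j = 1, 2, 3: A + B - C = 7; 2A + B + C = -1; 3A + B - C = 3.
Subtracting the first from the second: A + 2C = -8.
Subtracting the second from the third: A - 2C = 4.
Solving: C = -3, A = -2, then B = 6.
Therefore b_{14} = -28 + 6 + (-3)·1 = -25.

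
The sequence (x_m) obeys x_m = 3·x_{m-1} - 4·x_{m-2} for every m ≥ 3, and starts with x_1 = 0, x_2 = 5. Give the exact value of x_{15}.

-39585

Iterate the recurrence:
x_3 = 15; x_4 = 25; x_5 = 15; …; x_{12} = 7705; x_{13} = 10575; x_{14} = 905; x_{15} = -39585.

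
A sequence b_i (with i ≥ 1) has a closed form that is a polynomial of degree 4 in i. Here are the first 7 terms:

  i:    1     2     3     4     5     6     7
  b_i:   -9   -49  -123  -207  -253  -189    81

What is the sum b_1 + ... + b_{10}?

5118

1st diffs: -40, -74, -84, -46, 64, 270.
2nd diffs: -34, -10, 38, 110, 206.
3rd diffs: 24, 48, 72, 96.
4th diffs: 24, 24, 24 (constant).
Newton forward-difference form: b_i = -9 + (-40)·C(i-1,1) + (-34)·C(i-1,2) + 24·C(i-1,3) + 24·C(i-1,4).
Continuing: 677, 1743, 3447.
Summing i = 1..10 (10 terms) gives 5118.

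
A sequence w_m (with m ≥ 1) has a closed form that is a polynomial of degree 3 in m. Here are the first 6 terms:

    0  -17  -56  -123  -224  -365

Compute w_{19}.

-8568

1st diffs: -17, -39, -67, -101, -141.
2nd diffs: -22, -28, -34, -40.
3rd diffs: -6, -6, -6 (constant).
So w_m = -m^3 - 5m^2 + 5m + 1.
Evaluating at m = 19 gives w_{19} = -8568.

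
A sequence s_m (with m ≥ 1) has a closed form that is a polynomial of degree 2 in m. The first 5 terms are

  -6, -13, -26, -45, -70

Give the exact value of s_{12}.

-413

1st diffs: -7, -13, -19, -25.
2nd diffs: -6, -6, -6 (constant).
Newton forward-difference form: s_m = -6 + (-7)·C(m-1,1) + (-6)·C(m-1,2).
At m = 12: m-1 = 11, so s_{12} = -6 - 77 - 330 = -413.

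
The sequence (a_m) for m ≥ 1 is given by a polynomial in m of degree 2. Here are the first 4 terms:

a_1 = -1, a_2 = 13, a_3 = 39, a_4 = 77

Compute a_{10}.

1st diffs: 14, 26, 38.
2nd diffs: 12, 12 (constant).
So a_m = 6m^2 - 4m - 3.
Evaluating at m = 10 gives a_{10} = 557.

557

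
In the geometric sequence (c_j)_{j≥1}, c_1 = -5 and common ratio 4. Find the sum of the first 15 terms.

c_j = (-5)·4^(j-1).
S = (-5)·(4^15 - 1)/(4 - 1) = (-5)·(1073741824 - 1)/(3) = -1789569705.

-1789569705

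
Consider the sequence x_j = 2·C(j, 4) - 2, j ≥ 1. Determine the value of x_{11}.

C(11, 4) = 330, so x_{11} = 658.

658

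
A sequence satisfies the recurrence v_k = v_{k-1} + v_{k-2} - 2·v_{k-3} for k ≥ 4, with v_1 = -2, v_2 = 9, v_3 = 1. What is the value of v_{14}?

Applying the relation repeatedly:
v_4 = 14; v_5 = -3; v_6 = 9; …; v_{11} = -43; v_{12} = 41; v_{13} = 18; v_{14} = 145.

145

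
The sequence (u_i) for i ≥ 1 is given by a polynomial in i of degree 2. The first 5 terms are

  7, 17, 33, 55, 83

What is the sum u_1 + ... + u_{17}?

1st diffs: 10, 16, 22, 28.
2nd diffs: 6, 6, 6 (constant).
Newton forward-difference form: u_i = 7 + 10·C(i-1,1) + 6·C(i-1,2).
Continuing: …, 117, 157, 203, 255, …, u_{17} = 887.
Summing i = 1..17 (17 terms) gives 5559.

5559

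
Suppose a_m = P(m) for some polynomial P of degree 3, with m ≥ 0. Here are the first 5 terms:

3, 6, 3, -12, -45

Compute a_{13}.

-2142

1st diffs: 3, -3, -15, -33.
2nd diffs: -6, -12, -18.
3rd diffs: -6, -6 (constant).
So a_m = -m^3 + 4m + 3.
Evaluating at m = 13 gives a_{13} = -2142.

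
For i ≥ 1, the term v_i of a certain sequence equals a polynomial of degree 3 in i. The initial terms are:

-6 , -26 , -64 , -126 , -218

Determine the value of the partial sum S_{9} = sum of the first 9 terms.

-3042

1st diffs: -20, -38, -62, -92.
2nd diffs: -18, -24, -30.
3rd diffs: -6, -6 (constant).
Newton forward-difference form: v_i = -6 + (-20)·C(i-1,1) + (-18)·C(i-1,2) + (-6)·C(i-1,3).
Continuing: -346, -516, -734, -1006.
Summing i = 1..9 (9 terms) gives -3042.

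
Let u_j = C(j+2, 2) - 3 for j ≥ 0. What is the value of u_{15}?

C(17, 2) = 136, so u_{15} = 133.

133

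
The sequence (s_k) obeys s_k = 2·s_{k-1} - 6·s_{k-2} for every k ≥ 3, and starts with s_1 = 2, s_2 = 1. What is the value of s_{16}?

272512

Step forward from the initial values:
s_3 = -10; s_4 = -26; s_5 = 8; …; s_{13} = 10880; s_{14} = -201536; s_{15} = -468352; s_{16} = 272512.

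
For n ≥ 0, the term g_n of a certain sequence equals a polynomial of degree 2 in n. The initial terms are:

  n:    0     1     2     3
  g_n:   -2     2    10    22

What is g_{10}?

218

1st diffs: 4, 8, 12.
2nd diffs: 4, 4 (constant).
Newton forward-difference form: g_n = -2 + 4·C(n,1) + 4·C(n,2).
At n = 10: n = 10, so g_{10} = -2 + 40 + 180 = 218.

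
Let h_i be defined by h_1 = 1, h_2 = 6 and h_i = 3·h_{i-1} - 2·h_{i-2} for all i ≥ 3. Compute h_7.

Compute successive terms:
h_3 = 16  h_4 = 36  h_5 = 76  h_6 = 156  h_7 = 316.
(Characteristic roots are 2 and 1.)

316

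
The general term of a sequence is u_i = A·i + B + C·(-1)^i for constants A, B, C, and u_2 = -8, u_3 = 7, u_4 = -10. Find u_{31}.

At i = 2, 3, 4: 2A + B + C = -8; 3A + B - C = 7; 4A + B + C = -10.
Subtracting the first from the second: A - 2C = 15.
Subtracting the second from the third: A + 2C = -17.
Solving: C = -8, A = -1, then B = 2.
Hence u_{31} = -1·31 + 2 + (-8)·(-1) = -21.

-21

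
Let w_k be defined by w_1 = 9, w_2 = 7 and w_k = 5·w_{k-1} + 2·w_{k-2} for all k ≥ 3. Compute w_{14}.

w_3 = 53, w_4 = 279, w_5 = 1501, …, w_{11} = 36082213, w_{12} = 193843799, w_{13} = 1041383421, w_{14} = 5594604703.

5594604703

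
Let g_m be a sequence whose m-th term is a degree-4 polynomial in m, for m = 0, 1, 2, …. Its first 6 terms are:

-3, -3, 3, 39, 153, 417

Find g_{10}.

1st diffs: 0, 6, 36, 114, 264.
2nd diffs: 6, 30, 78, 150.
3rd diffs: 24, 48, 72.
4th diffs: 24, 24 (constant).
So g_m = m^4 - 2m^3 + 2m^2 - m - 3.
Evaluating at m = 10 gives g_{10} = 8187.

8187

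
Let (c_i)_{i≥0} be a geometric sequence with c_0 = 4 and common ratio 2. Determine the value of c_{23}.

33554432

c_i = 4·2^(i-0).
c_{23} = 4·2^23 = 33554432.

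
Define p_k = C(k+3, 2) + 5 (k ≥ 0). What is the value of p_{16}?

176

C(19, 2) = 171, so p_{16} = 176.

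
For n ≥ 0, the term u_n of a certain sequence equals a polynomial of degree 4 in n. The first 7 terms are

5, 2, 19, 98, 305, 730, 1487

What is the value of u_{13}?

1st diffs: -3, 17, 79, 207, 425, 757.
2nd diffs: 20, 62, 128, 218, 332.
3rd diffs: 42, 66, 90, 114.
4th diffs: 24, 24, 24 (constant).
So u_n = n^4 + n^3 - 5n + 5.
Evaluating at n = 13 gives u_{13} = 30698.

30698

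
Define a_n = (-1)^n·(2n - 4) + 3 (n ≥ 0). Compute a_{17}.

-27

(-1)^17 = -1; 2n - 4 at n=17 is 30; so a_{17} = -27.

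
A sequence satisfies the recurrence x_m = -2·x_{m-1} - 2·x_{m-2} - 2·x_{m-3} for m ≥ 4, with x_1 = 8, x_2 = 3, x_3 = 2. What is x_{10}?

-248

Applying the relation repeatedly:
x_4 = -26  x_5 = 42  x_6 = -36  x_7 = 40  x_8 = -92  x_9 = 176  x_{10} = -248.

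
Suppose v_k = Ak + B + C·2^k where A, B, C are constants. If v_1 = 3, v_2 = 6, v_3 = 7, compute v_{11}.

At k = 1, 2, 3: A + B + 2C = 3; 2A + B + 4C = 6; 3A + B + 8C = 7.
Subtracting the first from the second: A + 2C = 3.
Subtracting the second from the third: A + 4C = 1.
Solving: C = -1, A = 5, then B = 0.
Hence v_{11} = 5·11 + 0 + (-1)·2048 = -1993.

-1993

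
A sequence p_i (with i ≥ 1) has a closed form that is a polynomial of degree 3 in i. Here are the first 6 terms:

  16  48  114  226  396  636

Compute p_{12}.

1st diffs: 32, 66, 112, 170, 240.
2nd diffs: 34, 46, 58, 70.
3rd diffs: 12, 12, 12 (constant).
So p_i = 2i^3 + 5i^2 + 3i + 6.
Evaluating at i = 12 gives p_{12} = 4218.

4218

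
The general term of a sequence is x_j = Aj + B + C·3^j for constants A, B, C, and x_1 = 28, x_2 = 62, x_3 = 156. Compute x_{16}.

Plug in j = 1, 2, 3: A + B + 3C = 28; 2A + B + 9C = 62; 3A + B + 27C = 156.
Subtracting the first from the second: A + 6C = 34.
Subtracting the second from the third: A + 18C = 94.
Solving: C = 5, A = 4, then B = 9.
Therefore x_{16} = 64 + 9 + 5·43046721 = 215233678.

215233678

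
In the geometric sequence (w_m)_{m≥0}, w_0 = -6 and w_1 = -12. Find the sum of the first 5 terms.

Common ratio r = 2.
w_m = (-6)·2^(m-0).
S = (-6)·(2^5 - 1)/(2 - 1) = (-6)·(32 - 1)/(1) = -186.

-186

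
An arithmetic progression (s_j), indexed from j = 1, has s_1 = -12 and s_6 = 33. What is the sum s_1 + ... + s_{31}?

Common difference d = (33 - (-12)) / (6 - 1) = 9.
s_j = -12 + (j - 1)·9.
s_{31} = 258; S = 31·(-12 + 258)/2 = 3813.

3813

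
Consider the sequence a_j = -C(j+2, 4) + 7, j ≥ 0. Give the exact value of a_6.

C(8, 4) = 70, so a_6 = -63.

-63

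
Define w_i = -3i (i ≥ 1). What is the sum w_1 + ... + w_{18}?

Over i = 1..18: Σi = 171.
Total = (-3)·171 = -513.

-513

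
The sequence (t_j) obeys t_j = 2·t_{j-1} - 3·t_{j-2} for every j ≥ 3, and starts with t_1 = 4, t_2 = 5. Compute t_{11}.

-986

Applying the relation repeatedly:
t_3 = -2, t_4 = -19, t_5 = -32, t_6 = -7, t_7 = 82, t_8 = 185, t_9 = 124, t_{10} = -307, t_{11} = -986.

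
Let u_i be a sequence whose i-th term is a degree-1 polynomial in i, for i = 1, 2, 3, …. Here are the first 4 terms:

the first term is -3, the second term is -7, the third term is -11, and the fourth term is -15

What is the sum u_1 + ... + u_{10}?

1st diffs: -4, -4, -4 (constant).
So u_i = -4i + 1.
Continuing: …, -19, -23, -27, -31, …, u_{10} = -39.
Summing i = 1..10 (10 terms) gives -210.

-210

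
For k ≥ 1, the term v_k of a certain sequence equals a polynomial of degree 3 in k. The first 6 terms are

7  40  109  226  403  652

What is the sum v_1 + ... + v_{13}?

21541

1st diffs: 33, 69, 117, 177, 249.
2nd diffs: 36, 48, 60, 72.
3rd diffs: 12, 12, 12 (constant).
Newton forward-difference form: v_k = 7 + 33·C(k-1,1) + 36·C(k-1,2) + 12·C(k-1,3).
Continuing: …, 985, 1414, 1951, 2608, …, v_{13} = 5419.
Summing k = 1..13 (13 terms) gives 21541.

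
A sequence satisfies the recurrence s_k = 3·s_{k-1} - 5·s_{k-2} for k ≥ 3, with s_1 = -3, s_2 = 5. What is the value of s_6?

-190

Applying the relation repeatedly:
s_3 = 30; s_4 = 65; s_5 = 45; s_6 = -190.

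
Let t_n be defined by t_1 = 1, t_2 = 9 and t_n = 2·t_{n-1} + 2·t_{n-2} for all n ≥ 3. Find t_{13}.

t_3 = 20; t_4 = 58; t_5 = 156; …; t_{10} = 23824; t_{11} = 65088; t_{12} = 177824; t_{13} = 485824.

485824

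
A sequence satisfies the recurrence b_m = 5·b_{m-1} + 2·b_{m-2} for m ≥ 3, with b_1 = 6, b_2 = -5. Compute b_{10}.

-1795035

Applying the relation repeatedly:
b_3 = -13  b_4 = -75  b_5 = -401  b_6 = -2155  b_7 = -11577  b_8 = -62195  b_9 = -334129  b_{10} = -1795035.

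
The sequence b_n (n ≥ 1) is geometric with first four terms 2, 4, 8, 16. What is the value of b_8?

Common ratio r = 2.
b_n = 2·2^(n-1).
b_8 = 2·2^7 = 256.

256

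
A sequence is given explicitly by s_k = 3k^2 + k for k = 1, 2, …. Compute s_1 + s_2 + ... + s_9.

900

Over k = 1..9: Σk = 45, Σk² = 285.
Total = (3)·285 + (1)·45 = 900.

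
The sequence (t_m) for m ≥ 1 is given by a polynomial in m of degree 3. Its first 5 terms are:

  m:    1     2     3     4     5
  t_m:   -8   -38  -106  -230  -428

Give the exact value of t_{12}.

1st diffs: -30, -68, -124, -198.
2nd diffs: -38, -56, -74.
3rd diffs: -18, -18 (constant).
Newton forward-difference form: t_m = -8 + (-30)·C(m-1,1) + (-38)·C(m-1,2) + (-18)·C(m-1,3).
At m = 12: m-1 = 11, so t_{12} = -8 - 330 - 2090 - 2970 = -5398.

-5398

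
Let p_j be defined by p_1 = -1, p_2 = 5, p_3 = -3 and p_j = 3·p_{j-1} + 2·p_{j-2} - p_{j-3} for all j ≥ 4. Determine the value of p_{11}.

-5118

Step forward from the initial values:
p_4 = 2;  p_5 = -5;  p_6 = -8;  p_7 = -36;  p_8 = -119;  p_9 = -421;  p_{10} = -1465;  p_{11} = -5118.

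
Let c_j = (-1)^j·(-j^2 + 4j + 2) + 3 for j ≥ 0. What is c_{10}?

(-1)^10 = 1; -j^2 + 4j + 2 at j=10 is -58; so c_{10} = -55.

-55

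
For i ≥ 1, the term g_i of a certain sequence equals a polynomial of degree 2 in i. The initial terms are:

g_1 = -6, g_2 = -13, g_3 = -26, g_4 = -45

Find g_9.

-230

1st diffs: -7, -13, -19.
2nd diffs: -6, -6 (constant).
So g_i = -3i^2 + 2i - 5.
Evaluating at i = 9 gives g_9 = -230.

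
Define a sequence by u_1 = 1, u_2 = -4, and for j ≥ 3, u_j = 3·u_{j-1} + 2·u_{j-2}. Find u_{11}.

Applying the relation repeatedly:
u_3 = -10  u_4 = -38  u_5 = -134  u_6 = -478  u_7 = -1702  u_8 = -6062  u_9 = -21590  u_{10} = -76894  u_{11} = -273862.

-273862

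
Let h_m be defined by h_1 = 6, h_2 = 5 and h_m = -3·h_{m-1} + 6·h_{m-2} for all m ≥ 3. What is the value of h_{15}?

525236481

h_3 = 21;  h_4 = -33;  h_5 = 225;  …;  h_{12} = -6283737;  h_{13} = 27475281;  h_{14} = -120128265;  h_{15} = 525236481.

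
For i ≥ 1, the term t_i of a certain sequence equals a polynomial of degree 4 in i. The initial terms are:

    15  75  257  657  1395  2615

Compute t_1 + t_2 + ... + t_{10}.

1st diffs: 60, 182, 400, 738, 1220.
2nd diffs: 122, 218, 338, 482.
3rd diffs: 96, 120, 144.
4th diffs: 24, 24 (constant).
Newton forward-difference form: t_i = 15 + 60·C(i-1,1) + 122·C(i-1,2) + 96·C(i-1,3) + 24·C(i-1,4).
Continuing: 4485, 7197, 10967, 16035.
Summing i = 1..10 (10 terms) gives 43698.

43698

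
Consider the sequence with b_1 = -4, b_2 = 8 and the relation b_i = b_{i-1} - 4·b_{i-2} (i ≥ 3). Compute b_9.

Compute successive terms:
b_3 = 24; b_4 = -8; b_5 = -104; b_6 = -72; b_7 = 344; b_8 = 632; b_9 = -744.

-744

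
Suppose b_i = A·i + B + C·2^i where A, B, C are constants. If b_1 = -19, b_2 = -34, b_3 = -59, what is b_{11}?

-10299

Plug in i = 1, 2, 3: A + B + 2C = -19; 2A + B + 4C = -34; 3A + B + 8C = -59.
Subtracting the first from the second: A + 2C = -15.
Subtracting the second from the third: A + 4C = -25.
Solving: C = -5, A = -5, then B = -4.
Hence b_{11} = -5·11 + (-4) + (-5)·2048 = -10299.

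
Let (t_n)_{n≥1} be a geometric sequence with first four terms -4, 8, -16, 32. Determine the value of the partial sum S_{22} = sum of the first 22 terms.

5592404

Common ratio r = -2.
t_n = (-4)·(-2)^(n-1).
S = (-4)·((-2)^22 - 1)/(-2 - 1) = (-4)·(4194304 - 1)/(-3) = 5592404.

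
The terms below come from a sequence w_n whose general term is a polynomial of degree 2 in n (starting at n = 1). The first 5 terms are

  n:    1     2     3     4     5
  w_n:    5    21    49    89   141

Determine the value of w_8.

369

1st diffs: 16, 28, 40, 52.
2nd diffs: 12, 12, 12 (constant).
Newton forward-difference form: w_n = 5 + 16·C(n-1,1) + 12·C(n-1,2).
At n = 8: n-1 = 7, so w_8 = 5 + 112 + 252 = 369.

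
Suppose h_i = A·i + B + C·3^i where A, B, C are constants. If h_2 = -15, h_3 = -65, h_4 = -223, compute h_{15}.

Write the equations: 2A + B + 9C = -15; 3A + B + 27C = -65; 4A + B + 81C = -223.
Subtracting the first from the second: A + 18C = -50.
Subtracting the second from the third: A + 54C = -158.
Solving: C = -3, A = 4, then B = 4.
Hence h_{15} = 4·15 + 4 + (-3)·14348907 = -43046657.

-43046657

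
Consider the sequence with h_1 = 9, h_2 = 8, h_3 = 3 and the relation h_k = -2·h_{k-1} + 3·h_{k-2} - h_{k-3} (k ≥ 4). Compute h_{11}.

Step forward from the initial values:
h_4 = 9  h_5 = -17  h_6 = 58  h_7 = -176  h_8 = 543  h_9 = -1672  h_{10} = 5149  h_{11} = -15857.

-15857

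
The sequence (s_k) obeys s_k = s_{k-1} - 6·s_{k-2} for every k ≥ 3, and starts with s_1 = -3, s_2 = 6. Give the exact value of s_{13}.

Applying the relation repeatedly:
s_3 = 24; s_4 = -12; s_5 = -156; …; s_{10} = -11892; s_{11} = 10644; s_{12} = 81996; s_{13} = 18132.

18132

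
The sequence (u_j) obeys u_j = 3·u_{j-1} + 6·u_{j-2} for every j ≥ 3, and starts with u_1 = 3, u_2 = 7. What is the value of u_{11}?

4940919

Compute successive terms:
u_3 = 39, u_4 = 159, u_5 = 711, u_6 = 3087, u_7 = 13527, u_8 = 59103, u_9 = 258471, u_{10} = 1130031, u_{11} = 4940919.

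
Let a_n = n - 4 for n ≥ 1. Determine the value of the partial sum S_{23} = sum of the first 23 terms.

184

Over n = 1..23: Σn = 276.
Total = (1)·276 + (-4)·23 = 184.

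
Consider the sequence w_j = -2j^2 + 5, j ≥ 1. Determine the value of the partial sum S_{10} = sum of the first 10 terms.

-720

Over j = 1..10: Σj = 55, Σj² = 385.
Total = (-2)·385 + (5)·10 = -720.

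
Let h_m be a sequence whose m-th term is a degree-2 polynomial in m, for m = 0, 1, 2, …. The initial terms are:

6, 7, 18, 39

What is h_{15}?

1071

1st diffs: 1, 11, 21.
2nd diffs: 10, 10 (constant).
Newton forward-difference form: h_m = 6 + 1·C(m,1) + 10·C(m,2).
At m = 15: m = 15, so h_{15} = 6 + 15 + 1050 = 1071.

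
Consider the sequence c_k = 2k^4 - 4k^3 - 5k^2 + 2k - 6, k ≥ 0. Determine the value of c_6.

c_6 = 2·6^4 - 4·6^3 - 5·6^2 + 2·6 - 6 = 1554.

1554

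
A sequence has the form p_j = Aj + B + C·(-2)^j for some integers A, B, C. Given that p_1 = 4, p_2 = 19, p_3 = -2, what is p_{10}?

The three given values yield: A + B - 2C = 4; 2A + B + 4C = 19; 3A + B - 8C = -2.
Subtracting the first from the second: A + 6C = 15.
Subtracting the second from the third: A - 12C = -21.
Solving: C = 2, A = 3, then B = 5.
Hence p_{10} = 3·10 + 5 + 2·1024 = 2083.

2083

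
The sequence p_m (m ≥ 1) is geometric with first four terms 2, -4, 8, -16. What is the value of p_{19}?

Common ratio r = -2.
p_m = 2·(-2)^(m-1).
p_{19} = 2·(-2)^18 = 524288.

524288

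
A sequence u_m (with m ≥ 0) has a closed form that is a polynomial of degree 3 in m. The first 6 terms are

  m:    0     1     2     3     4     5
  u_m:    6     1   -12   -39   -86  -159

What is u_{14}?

-2976

1st diffs: -5, -13, -27, -47, -73.
2nd diffs: -8, -14, -20, -26.
3rd diffs: -6, -6, -6 (constant).
Newton forward-difference form: u_m = 6 + (-5)·C(m,1) + (-8)·C(m,2) + (-6)·C(m,3).
At m = 14: m = 14, so u_{14} = 6 - 70 - 728 - 2184 = -2976.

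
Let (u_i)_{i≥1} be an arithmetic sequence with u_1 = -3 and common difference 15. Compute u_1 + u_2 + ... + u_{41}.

u_i = -3 + (i - 1)·15.
u_{41} = 597; S = 41·(-3 + 597)/2 = 12177.

12177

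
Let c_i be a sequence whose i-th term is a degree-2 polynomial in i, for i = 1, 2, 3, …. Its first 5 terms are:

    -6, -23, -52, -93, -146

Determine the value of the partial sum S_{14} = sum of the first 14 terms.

1st diffs: -17, -29, -41, -53.
2nd diffs: -12, -12, -12 (constant).
Newton forward-difference form: c_i = -6 + (-17)·C(i-1,1) + (-12)·C(i-1,2).
Continuing: …, -211, -288, -377, -478, …, c_{14} = -1163.
Summing i = 1..14 (14 terms) gives -5999.

-5999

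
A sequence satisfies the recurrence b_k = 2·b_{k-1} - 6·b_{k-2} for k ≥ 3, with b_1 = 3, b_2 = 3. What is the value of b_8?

Iterate the recurrence:
b_3 = -12  b_4 = -42  b_5 = -12  b_6 = 228  b_7 = 528  b_8 = -312.

-312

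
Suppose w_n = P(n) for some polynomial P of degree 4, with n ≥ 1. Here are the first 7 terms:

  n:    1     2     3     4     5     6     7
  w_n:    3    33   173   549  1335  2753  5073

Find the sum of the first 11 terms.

83589

1st diffs: 30, 140, 376, 786, 1418, 2320.
2nd diffs: 110, 236, 410, 632, 902.
3rd diffs: 126, 174, 222, 270.
4th diffs: 48, 48, 48 (constant).
Newton forward-difference form: w_n = 3 + 30·C(n-1,1) + 110·C(n-1,2) + 126·C(n-1,3) + 48·C(n-1,4).
Continuing: 8613, 13739, 20865, 30453.
Summing n = 1..11 (11 terms) gives 83589.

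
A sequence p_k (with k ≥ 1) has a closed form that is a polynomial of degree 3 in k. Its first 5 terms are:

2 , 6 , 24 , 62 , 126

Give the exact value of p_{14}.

1st diffs: 4, 18, 38, 64.
2nd diffs: 14, 20, 26.
3rd diffs: 6, 6 (constant).
Newton forward-difference form: p_k = 2 + 4·C(k-1,1) + 14·C(k-1,2) + 6·C(k-1,3).
At k = 14: k-1 = 13, so p_{14} = 2 + 52 + 1092 + 1716 = 2862.

2862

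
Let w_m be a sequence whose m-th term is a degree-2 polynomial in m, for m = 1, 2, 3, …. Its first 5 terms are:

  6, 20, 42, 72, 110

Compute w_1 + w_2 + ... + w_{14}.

4270

1st diffs: 14, 22, 30, 38.
2nd diffs: 8, 8, 8 (constant).
Newton forward-difference form: w_m = 6 + 14·C(m-1,1) + 8·C(m-1,2).
Continuing: …, 156, 210, 272, 342, …, w_{14} = 812.
Summing m = 1..14 (14 terms) gives 4270.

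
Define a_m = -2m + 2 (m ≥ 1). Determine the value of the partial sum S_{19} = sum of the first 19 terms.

-342

Over m = 1..19: Σm = 190.
Total = (-2)·190 + (2)·19 = -342.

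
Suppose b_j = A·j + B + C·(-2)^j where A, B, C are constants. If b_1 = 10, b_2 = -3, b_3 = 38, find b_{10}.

-3023

The three given values yield: A + B - 2C = 10; 2A + B + 4C = -3; 3A + B - 8C = 38.
Subtracting the first from the second: A + 6C = -13.
Subtracting the second from the third: A - 12C = 41.
Solving: C = -3, A = 5, then B = -1.
Therefore b_{10} = 50 + (-1) + (-3)·1024 = -3023.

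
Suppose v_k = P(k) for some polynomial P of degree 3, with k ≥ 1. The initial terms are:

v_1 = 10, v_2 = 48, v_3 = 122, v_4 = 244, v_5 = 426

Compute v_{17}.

1st diffs: 38, 74, 122, 182.
2nd diffs: 36, 48, 60.
3rd diffs: 12, 12 (constant).
So v_k = 2k^3 + 6k^2 + 6k - 4.
Evaluating at k = 17 gives v_{17} = 11658.

11658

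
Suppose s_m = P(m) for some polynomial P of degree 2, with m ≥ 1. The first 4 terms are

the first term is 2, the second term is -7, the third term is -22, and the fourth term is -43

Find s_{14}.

-583

1st diffs: -9, -15, -21.
2nd diffs: -6, -6 (constant).
Newton forward-difference form: s_m = 2 + (-9)·C(m-1,1) + (-6)·C(m-1,2).
At m = 14: m-1 = 13, so s_{14} = 2 - 117 - 468 = -583.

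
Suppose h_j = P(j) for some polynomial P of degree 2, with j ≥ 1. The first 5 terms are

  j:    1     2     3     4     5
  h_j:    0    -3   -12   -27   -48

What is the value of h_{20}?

-1083

1st diffs: -3, -9, -15, -21.
2nd diffs: -6, -6, -6 (constant).
Newton forward-difference form: h_j = (-3)·C(j-1,1) + (-6)·C(j-1,2).
At j = 20: j-1 = 19, so h_{20} = -57 - 1026 = -1083.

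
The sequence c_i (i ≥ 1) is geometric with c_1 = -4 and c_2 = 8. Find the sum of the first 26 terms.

Common ratio r = -2.
c_i = (-4)·(-2)^(i-1).
S = (-4)·((-2)^26 - 1)/(-2 - 1) = (-4)·(67108864 - 1)/(-3) = 89478484.

89478484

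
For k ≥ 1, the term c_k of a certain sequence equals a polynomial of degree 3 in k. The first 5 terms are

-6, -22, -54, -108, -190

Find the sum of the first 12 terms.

-7618

1st diffs: -16, -32, -54, -82.
2nd diffs: -16, -22, -28.
3rd diffs: -6, -6 (constant).
Newton forward-difference form: c_k = -6 + (-16)·C(k-1,1) + (-16)·C(k-1,2) + (-6)·C(k-1,3).
Continuing: …, -306, -462, -664, -918, …, c_{12} = -2052.
Summing k = 1..12 (12 terms) gives -7618.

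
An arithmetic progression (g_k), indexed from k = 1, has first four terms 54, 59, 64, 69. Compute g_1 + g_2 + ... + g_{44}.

Common difference d = 5.
g_k = 54 + (k - 1)·5.
g_{44} = 269; S = 44·(54 + 269)/2 = 7106.

7106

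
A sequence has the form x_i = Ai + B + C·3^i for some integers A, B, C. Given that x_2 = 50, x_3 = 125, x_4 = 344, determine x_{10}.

Plug in i = 2, 3, 4: 2A + B + 9C = 50; 3A + B + 27C = 125; 4A + B + 81C = 344.
Subtracting the first from the second: A + 18C = 75.
Subtracting the second from the third: A + 54C = 219.
Solving: C = 4, A = 3, then B = 8.
Therefore x_{10} = 30 + 8 + 4·59049 = 236234.

236234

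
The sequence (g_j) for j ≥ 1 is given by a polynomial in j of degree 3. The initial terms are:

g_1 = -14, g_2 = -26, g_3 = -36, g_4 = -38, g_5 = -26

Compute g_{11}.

676

1st diffs: -12, -10, -2, 12.
2nd diffs: 2, 8, 14.
3rd diffs: 6, 6 (constant).
Newton forward-difference form: g_j = -14 + (-12)·C(j-1,1) + 2·C(j-1,2) + 6·C(j-1,3).
At j = 11: j-1 = 10, so g_{11} = -14 - 120 + 90 + 720 = 676.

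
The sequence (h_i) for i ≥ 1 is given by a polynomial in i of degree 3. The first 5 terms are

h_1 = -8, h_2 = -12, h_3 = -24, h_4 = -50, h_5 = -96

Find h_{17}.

-4392

1st diffs: -4, -12, -26, -46.
2nd diffs: -8, -14, -20.
3rd diffs: -6, -6 (constant).
Newton forward-difference form: h_i = -8 + (-4)·C(i-1,1) + (-8)·C(i-1,2) + (-6)·C(i-1,3).
At i = 17: i-1 = 16, so h_{17} = -8 - 64 - 960 - 3360 = -4392.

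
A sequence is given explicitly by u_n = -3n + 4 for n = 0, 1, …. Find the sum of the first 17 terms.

-340

Over n = 0..16: Σn = 136.
Total = (-3)·136 + (4)·17 = -340.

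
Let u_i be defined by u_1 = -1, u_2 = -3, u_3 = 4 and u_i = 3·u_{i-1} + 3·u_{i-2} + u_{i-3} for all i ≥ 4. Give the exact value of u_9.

Applying the relation repeatedly:
u_4 = 2, u_5 = 15, u_6 = 55, u_7 = 212, u_8 = 816, u_9 = 3139.

3139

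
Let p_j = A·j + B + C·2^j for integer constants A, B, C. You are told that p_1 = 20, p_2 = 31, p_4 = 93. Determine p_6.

Write the equations: A + B + 2C = 20; 2A + B + 4C = 31; 4A + B + 16C = 93.
Subtracting the first from the second: A + 2C = 11.
Subtracting the second from the third: 2A + 12C = 62.
Solving: C = 5, A = 1, then B = 9.
Hence p_6 = 1·6 + 9 + 5·64 = 335.

335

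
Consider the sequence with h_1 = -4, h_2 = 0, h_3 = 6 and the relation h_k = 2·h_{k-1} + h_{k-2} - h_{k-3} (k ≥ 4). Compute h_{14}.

56134

h_4 = 16;  h_5 = 38;  h_6 = 86;  …;  h_{11} = 4948;  h_{12} = 11118;  h_{13} = 24982;  h_{14} = 56134.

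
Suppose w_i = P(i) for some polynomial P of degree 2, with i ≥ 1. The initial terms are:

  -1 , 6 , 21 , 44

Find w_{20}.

1500

1st diffs: 7, 15, 23.
2nd diffs: 8, 8 (constant).
Newton forward-difference form: w_i = -1 + 7·C(i-1,1) + 8·C(i-1,2).
At i = 20: i-1 = 19, so w_{20} = -1 + 133 + 1368 = 1500.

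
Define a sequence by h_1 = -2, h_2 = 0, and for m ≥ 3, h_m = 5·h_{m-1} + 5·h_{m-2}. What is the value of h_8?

-60000

h_3 = -10, h_4 = -50, h_5 = -300, h_6 = -1750, h_7 = -10250, h_8 = -60000.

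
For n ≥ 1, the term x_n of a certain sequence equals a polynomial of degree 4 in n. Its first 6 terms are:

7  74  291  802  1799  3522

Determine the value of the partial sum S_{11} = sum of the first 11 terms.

98208

1st diffs: 67, 217, 511, 997, 1723.
2nd diffs: 150, 294, 486, 726.
3rd diffs: 144, 192, 240.
4th diffs: 48, 48 (constant).
So x_n = 2n^4 + 4n^3 + n^2 + 6n - 6.
Continuing: …, 6259, 10346, 16167, 24154, …, x_{11} = 34787.
Summing n = 1..11 (11 terms) gives 98208.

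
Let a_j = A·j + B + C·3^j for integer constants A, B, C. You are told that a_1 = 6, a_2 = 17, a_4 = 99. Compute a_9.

19726

At j = 1, 2, 4: A + B + 3C = 6; 2A + B + 9C = 17; 4A + B + 81C = 99.
Subtracting the first from the second: A + 6C = 11.
Subtracting the second from the third: 2A + 72C = 82.
Solving: C = 1, A = 5, then B = -2.
Therefore a_9 = 45 + (-2) + 1·19683 = 19726.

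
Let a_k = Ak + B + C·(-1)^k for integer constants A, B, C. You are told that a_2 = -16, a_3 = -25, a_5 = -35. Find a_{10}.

The three given values yield: 2A + B + C = -16; 3A + B - C = -25; 5A + B - C = -35.
Subtracting the first from the second: A - 2C = -9.
Subtracting the second from the third: 2A = -10.
Solving: C = 2, A = -5, then B = -8.
Hence a_{10} = -5·10 + (-8) + 2·1 = -56.

-56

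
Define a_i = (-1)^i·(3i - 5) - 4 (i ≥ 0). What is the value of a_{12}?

(-1)^12 = 1; 3i - 5 at i=12 is 31; so a_{12} = 27.

27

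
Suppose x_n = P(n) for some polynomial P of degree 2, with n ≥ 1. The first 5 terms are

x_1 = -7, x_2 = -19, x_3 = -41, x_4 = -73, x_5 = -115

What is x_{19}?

-1753

1st diffs: -12, -22, -32, -42.
2nd diffs: -10, -10, -10 (constant).
So x_n = -5n^2 + 3n - 5.
Evaluating at n = 19 gives x_{19} = -1753.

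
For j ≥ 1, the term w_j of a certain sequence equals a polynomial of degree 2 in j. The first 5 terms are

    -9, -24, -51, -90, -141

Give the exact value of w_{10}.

-576

1st diffs: -15, -27, -39, -51.
2nd diffs: -12, -12, -12 (constant).
Newton forward-difference form: w_j = -9 + (-15)·C(j-1,1) + (-12)·C(j-1,2).
At j = 10: j-1 = 9, so w_{10} = -9 - 135 - 432 = -576.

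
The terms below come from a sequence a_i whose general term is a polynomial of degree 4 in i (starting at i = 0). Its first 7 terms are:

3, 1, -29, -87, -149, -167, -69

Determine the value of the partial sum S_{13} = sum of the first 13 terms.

22763

1st diffs: -2, -30, -58, -62, -18, 98.
2nd diffs: -28, -28, -4, 44, 116.
3rd diffs: 0, 24, 48, 72.
4th diffs: 24, 24, 24 (constant).
Newton forward-difference form: a_i = 3 + (-2)·C(i,1) + (-28)·C(i,2) + 24·C(i,4).
Continuing: …, 241, 883, 2001, 3763, …, a_{12} = 10011.
Summing i = 0..12 (13 terms) gives 22763.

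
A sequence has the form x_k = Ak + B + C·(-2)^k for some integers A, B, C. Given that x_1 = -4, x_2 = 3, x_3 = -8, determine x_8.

261

Write the equations: A + B - 2C = -4; 2A + B + 4C = 3; 3A + B - 8C = -8.
Subtracting the first from the second: A + 6C = 7.
Subtracting the second from the third: A - 12C = -11.
Solving: C = 1, A = 1, then B = -3.
Therefore x_8 = 8 + (-3) + 1·256 = 261.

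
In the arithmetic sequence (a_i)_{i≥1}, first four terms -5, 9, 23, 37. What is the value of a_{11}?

135

Common difference d = 14.
a_i = -5 + (i - 1)·14.
a_{11} = -5 + 10·14 = 135.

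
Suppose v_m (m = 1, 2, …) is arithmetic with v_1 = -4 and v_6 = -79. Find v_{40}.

-589

Common difference d = (-79 - (-4)) / (6 - 1) = -15.
v_m = -4 + (m - 1)·(-15).
v_{40} = -4 + 39·(-15) = -589.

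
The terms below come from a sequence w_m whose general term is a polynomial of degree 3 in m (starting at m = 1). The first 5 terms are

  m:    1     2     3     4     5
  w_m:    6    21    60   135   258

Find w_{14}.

1st diffs: 15, 39, 75, 123.
2nd diffs: 24, 36, 48.
3rd diffs: 12, 12 (constant).
Newton forward-difference form: w_m = 6 + 15·C(m-1,1) + 24·C(m-1,2) + 12·C(m-1,3).
At m = 14: m-1 = 13, so w_{14} = 6 + 195 + 1872 + 3432 = 5505.

5505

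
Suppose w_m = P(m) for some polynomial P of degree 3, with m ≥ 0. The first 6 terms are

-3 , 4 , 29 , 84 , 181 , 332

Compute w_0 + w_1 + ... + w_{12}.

14235

1st diffs: 7, 25, 55, 97, 151.
2nd diffs: 18, 30, 42, 54.
3rd diffs: 12, 12, 12 (constant).
So w_m = 2m^3 + 3m^2 + 2m - 3.
Continuing: …, 549, 844, 1229, 1716, …, w_{12} = 3909.
Summing m = 0..12 (13 terms) gives 14235.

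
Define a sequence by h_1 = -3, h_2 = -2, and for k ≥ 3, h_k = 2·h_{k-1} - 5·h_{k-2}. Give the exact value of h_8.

Step forward from the initial values:
h_3 = 11, h_4 = 32, h_5 = 9, h_6 = -142, h_7 = -329, h_8 = 52.

52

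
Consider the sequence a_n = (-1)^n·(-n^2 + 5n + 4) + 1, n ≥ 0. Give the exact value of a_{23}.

411

(-1)^23 = -1; -n^2 + 5n + 4 at n=23 is -410; so a_{23} = 411.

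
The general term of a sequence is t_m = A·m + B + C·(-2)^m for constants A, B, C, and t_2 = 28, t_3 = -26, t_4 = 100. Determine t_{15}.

-163754

Write the equations: 2A + B + 4C = 28; 3A + B - 8C = -26; 4A + B + 16C = 100.
Subtracting the first from the second: A - 12C = -54.
Subtracting the second from the third: A + 24C = 126.
Solving: C = 5, A = 6, then B = -4.
So t_m = 6·m + (-4) + 5·(-2)^m; at m=15 this is -163754.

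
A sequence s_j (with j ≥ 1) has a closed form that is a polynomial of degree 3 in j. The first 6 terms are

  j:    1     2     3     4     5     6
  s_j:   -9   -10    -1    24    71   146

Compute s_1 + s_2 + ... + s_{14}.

9429

1st diffs: -1, 9, 25, 47, 75.
2nd diffs: 10, 16, 22, 28.
3rd diffs: 6, 6, 6 (constant).
So s_j = j^3 - j^2 - 5j - 4.
Continuing: …, 255, 404, 599, 846, …, s_{14} = 2474.
Summing j = 1..14 (14 terms) gives 9429.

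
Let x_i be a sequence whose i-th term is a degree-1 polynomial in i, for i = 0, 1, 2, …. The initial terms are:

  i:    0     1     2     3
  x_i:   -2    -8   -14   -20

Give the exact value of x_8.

-50

1st diffs: -6, -6, -6 (constant).
So x_i = -6i - 2.
Evaluating at i = 8 gives x_8 = -50.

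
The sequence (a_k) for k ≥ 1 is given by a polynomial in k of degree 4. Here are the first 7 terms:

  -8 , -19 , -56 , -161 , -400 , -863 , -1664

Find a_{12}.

-16409

1st diffs: -11, -37, -105, -239, -463, -801.
2nd diffs: -26, -68, -134, -224, -338.
3rd diffs: -42, -66, -90, -114.
4th diffs: -24, -24, -24 (constant).
Newton forward-difference form: a_k = -8 + (-11)·C(k-1,1) + (-26)·C(k-1,2) + (-42)·C(k-1,3) + (-24)·C(k-1,4).
At k = 12: k-1 = 11, so a_{12} = -8 - 121 - 1430 - 6930 - 7920 = -16409.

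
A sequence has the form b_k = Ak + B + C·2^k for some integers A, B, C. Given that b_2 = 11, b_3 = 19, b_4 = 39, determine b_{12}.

12247

At k = 2, 3, 4: 2A + B + 4C = 11; 3A + B + 8C = 19; 4A + B + 16C = 39.
Subtracting the first from the second: A + 4C = 8.
Subtracting the second from the third: A + 8C = 20.
Solving: C = 3, A = -4, then B = 7.
Hence b_{12} = -4·12 + 7 + 3·4096 = 12247.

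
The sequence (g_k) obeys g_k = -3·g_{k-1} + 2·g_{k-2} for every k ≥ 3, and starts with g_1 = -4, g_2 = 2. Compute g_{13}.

-4289926

Iterate the recurrence:
g_3 = -14;  g_4 = 46;  g_5 = -166;  …;  g_{10} = 94958;  g_{11} = -338198;  g_{12} = 1204510;  g_{13} = -4289926.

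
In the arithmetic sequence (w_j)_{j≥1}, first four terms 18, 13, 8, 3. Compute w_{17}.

-62

Common difference d = -5.
w_j = 18 + (j - 1)·(-5).
w_{17} = 18 + 16·(-5) = -62.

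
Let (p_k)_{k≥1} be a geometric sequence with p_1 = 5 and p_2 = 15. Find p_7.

Common ratio r = 3.
p_k = 5·3^(k-1).
p_7 = 5·3^6 = 3645.

3645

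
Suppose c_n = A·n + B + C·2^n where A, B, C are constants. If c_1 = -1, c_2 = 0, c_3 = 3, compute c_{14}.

16368

At n = 1, 2, 3: A + B + 2C = -1; 2A + B + 4C = 0; 3A + B + 8C = 3.
Subtracting the first from the second: A + 2C = 1.
Subtracting the second from the third: A + 4C = 3.
Solving: C = 1, A = -1, then B = -2.
Hence c_{14} = -1·14 + (-2) + 1·16384 = 16368.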